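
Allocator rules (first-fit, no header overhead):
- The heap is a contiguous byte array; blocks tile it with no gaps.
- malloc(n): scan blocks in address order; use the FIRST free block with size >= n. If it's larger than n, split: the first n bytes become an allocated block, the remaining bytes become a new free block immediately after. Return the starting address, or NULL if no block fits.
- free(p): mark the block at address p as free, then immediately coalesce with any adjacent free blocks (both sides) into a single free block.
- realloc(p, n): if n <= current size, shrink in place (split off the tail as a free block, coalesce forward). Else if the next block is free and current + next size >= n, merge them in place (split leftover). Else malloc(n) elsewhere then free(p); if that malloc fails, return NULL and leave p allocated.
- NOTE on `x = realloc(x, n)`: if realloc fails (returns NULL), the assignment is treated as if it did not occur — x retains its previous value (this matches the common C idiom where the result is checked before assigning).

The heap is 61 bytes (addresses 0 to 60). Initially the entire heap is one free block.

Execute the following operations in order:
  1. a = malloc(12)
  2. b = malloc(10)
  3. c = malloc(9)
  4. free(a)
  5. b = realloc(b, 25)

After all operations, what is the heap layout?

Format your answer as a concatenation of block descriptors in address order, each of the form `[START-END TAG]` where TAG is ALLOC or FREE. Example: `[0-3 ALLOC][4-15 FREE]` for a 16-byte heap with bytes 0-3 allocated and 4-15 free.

Answer: [0-21 FREE][22-30 ALLOC][31-55 ALLOC][56-60 FREE]

Derivation:
Op 1: a = malloc(12) -> a = 0; heap: [0-11 ALLOC][12-60 FREE]
Op 2: b = malloc(10) -> b = 12; heap: [0-11 ALLOC][12-21 ALLOC][22-60 FREE]
Op 3: c = malloc(9) -> c = 22; heap: [0-11 ALLOC][12-21 ALLOC][22-30 ALLOC][31-60 FREE]
Op 4: free(a) -> (freed a); heap: [0-11 FREE][12-21 ALLOC][22-30 ALLOC][31-60 FREE]
Op 5: b = realloc(b, 25) -> b = 31; heap: [0-21 FREE][22-30 ALLOC][31-55 ALLOC][56-60 FREE]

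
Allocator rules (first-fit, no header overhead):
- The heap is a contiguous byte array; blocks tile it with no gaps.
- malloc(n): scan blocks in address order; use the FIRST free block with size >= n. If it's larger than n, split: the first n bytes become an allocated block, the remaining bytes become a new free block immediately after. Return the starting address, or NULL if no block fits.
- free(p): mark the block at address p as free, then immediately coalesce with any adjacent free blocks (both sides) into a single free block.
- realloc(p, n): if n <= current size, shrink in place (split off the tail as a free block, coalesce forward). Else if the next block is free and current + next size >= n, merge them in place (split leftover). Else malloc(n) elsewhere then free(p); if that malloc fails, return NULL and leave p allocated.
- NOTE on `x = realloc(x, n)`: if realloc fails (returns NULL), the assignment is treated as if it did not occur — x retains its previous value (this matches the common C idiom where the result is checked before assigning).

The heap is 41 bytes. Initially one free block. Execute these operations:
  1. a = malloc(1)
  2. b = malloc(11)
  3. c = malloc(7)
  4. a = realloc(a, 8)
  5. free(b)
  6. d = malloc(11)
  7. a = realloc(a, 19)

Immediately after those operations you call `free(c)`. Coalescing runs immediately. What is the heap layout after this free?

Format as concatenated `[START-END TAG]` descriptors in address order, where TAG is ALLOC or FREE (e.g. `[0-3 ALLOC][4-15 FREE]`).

Op 1: a = malloc(1) -> a = 0; heap: [0-0 ALLOC][1-40 FREE]
Op 2: b = malloc(11) -> b = 1; heap: [0-0 ALLOC][1-11 ALLOC][12-40 FREE]
Op 3: c = malloc(7) -> c = 12; heap: [0-0 ALLOC][1-11 ALLOC][12-18 ALLOC][19-40 FREE]
Op 4: a = realloc(a, 8) -> a = 19; heap: [0-0 FREE][1-11 ALLOC][12-18 ALLOC][19-26 ALLOC][27-40 FREE]
Op 5: free(b) -> (freed b); heap: [0-11 FREE][12-18 ALLOC][19-26 ALLOC][27-40 FREE]
Op 6: d = malloc(11) -> d = 0; heap: [0-10 ALLOC][11-11 FREE][12-18 ALLOC][19-26 ALLOC][27-40 FREE]
Op 7: a = realloc(a, 19) -> a = 19; heap: [0-10 ALLOC][11-11 FREE][12-18 ALLOC][19-37 ALLOC][38-40 FREE]
free(c): c = 12 -> block [12-18 ALLOC]; mark free, coalesce with adjacent free neighbors -> [0-10 ALLOC][11-18 FREE][19-37 ALLOC][38-40 FREE]

Answer: [0-10 ALLOC][11-18 FREE][19-37 ALLOC][38-40 FREE]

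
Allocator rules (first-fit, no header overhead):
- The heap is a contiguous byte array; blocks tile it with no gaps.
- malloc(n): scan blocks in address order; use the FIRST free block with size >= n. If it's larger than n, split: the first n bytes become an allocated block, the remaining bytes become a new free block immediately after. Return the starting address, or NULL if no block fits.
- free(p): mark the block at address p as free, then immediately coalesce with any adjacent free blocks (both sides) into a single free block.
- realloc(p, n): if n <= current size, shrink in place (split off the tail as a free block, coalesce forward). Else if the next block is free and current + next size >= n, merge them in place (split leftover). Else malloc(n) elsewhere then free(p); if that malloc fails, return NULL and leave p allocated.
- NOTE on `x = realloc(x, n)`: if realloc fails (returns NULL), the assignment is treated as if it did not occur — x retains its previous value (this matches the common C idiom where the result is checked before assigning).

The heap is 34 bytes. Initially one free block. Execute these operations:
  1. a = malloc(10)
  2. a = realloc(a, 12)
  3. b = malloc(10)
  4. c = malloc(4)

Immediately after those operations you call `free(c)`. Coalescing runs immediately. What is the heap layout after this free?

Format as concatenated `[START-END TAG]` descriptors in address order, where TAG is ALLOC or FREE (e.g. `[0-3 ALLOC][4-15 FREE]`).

Op 1: a = malloc(10) -> a = 0; heap: [0-9 ALLOC][10-33 FREE]
Op 2: a = realloc(a, 12) -> a = 0; heap: [0-11 ALLOC][12-33 FREE]
Op 3: b = malloc(10) -> b = 12; heap: [0-11 ALLOC][12-21 ALLOC][22-33 FREE]
Op 4: c = malloc(4) -> c = 22; heap: [0-11 ALLOC][12-21 ALLOC][22-25 ALLOC][26-33 FREE]
free(c): c = 22 -> block [22-25 ALLOC]; mark free, coalesce with adjacent free neighbors -> [0-11 ALLOC][12-21 ALLOC][22-33 FREE]

Answer: [0-11 ALLOC][12-21 ALLOC][22-33 FREE]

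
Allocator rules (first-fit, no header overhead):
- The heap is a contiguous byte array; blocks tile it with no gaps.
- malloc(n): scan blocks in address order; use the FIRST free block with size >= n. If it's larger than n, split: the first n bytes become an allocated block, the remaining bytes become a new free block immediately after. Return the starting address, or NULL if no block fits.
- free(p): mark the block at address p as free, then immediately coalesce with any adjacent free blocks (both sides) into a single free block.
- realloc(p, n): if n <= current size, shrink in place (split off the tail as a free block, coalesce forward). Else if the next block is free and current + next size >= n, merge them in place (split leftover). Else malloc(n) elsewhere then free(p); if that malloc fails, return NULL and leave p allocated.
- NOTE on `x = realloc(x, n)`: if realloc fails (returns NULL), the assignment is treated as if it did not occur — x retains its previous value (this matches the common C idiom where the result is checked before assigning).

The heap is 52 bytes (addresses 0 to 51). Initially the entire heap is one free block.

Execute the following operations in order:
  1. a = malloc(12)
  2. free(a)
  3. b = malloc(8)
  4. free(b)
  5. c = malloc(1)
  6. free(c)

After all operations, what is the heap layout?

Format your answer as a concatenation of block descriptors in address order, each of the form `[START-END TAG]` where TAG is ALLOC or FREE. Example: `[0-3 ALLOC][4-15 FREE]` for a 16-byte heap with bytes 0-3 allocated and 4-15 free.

Answer: [0-51 FREE]

Derivation:
Op 1: a = malloc(12) -> a = 0; heap: [0-11 ALLOC][12-51 FREE]
Op 2: free(a) -> (freed a); heap: [0-51 FREE]
Op 3: b = malloc(8) -> b = 0; heap: [0-7 ALLOC][8-51 FREE]
Op 4: free(b) -> (freed b); heap: [0-51 FREE]
Op 5: c = malloc(1) -> c = 0; heap: [0-0 ALLOC][1-51 FREE]
Op 6: free(c) -> (freed c); heap: [0-51 FREE]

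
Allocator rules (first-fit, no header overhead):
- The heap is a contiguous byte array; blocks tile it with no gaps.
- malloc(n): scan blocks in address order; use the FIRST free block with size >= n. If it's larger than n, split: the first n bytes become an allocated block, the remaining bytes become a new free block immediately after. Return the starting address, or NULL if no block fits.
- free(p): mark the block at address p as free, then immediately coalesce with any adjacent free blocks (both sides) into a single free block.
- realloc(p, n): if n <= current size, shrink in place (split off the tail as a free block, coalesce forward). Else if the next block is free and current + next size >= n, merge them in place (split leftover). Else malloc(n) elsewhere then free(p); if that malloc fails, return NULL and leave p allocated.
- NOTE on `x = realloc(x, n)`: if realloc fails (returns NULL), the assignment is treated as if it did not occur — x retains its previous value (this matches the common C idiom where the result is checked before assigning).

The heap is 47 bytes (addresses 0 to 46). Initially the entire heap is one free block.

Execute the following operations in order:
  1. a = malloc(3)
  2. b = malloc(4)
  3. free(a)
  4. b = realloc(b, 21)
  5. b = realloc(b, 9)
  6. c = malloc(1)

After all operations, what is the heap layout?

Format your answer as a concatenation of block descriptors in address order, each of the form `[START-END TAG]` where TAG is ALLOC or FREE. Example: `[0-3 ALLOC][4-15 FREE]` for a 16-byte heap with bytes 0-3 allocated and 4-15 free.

Op 1: a = malloc(3) -> a = 0; heap: [0-2 ALLOC][3-46 FREE]
Op 2: b = malloc(4) -> b = 3; heap: [0-2 ALLOC][3-6 ALLOC][7-46 FREE]
Op 3: free(a) -> (freed a); heap: [0-2 FREE][3-6 ALLOC][7-46 FREE]
Op 4: b = realloc(b, 21) -> b = 3; heap: [0-2 FREE][3-23 ALLOC][24-46 FREE]
Op 5: b = realloc(b, 9) -> b = 3; heap: [0-2 FREE][3-11 ALLOC][12-46 FREE]
Op 6: c = malloc(1) -> c = 0; heap: [0-0 ALLOC][1-2 FREE][3-11 ALLOC][12-46 FREE]

Answer: [0-0 ALLOC][1-2 FREE][3-11 ALLOC][12-46 FREE]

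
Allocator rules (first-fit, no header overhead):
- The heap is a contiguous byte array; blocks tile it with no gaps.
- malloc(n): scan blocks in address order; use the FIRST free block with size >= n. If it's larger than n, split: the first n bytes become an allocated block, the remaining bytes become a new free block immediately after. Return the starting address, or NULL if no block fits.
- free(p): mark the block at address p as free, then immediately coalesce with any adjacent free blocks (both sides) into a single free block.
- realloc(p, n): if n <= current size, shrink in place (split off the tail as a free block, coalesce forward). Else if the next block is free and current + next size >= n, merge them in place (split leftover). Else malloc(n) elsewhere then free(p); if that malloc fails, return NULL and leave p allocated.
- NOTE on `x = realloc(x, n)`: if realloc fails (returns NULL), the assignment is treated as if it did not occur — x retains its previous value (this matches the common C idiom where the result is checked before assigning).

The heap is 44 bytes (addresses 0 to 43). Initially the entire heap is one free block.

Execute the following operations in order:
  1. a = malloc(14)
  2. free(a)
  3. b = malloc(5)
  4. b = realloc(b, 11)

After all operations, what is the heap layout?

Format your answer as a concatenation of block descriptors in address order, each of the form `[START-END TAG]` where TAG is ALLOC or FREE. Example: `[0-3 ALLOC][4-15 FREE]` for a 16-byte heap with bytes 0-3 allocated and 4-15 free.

Op 1: a = malloc(14) -> a = 0; heap: [0-13 ALLOC][14-43 FREE]
Op 2: free(a) -> (freed a); heap: [0-43 FREE]
Op 3: b = malloc(5) -> b = 0; heap: [0-4 ALLOC][5-43 FREE]
Op 4: b = realloc(b, 11) -> b = 0; heap: [0-10 ALLOC][11-43 FREE]

Answer: [0-10 ALLOC][11-43 FREE]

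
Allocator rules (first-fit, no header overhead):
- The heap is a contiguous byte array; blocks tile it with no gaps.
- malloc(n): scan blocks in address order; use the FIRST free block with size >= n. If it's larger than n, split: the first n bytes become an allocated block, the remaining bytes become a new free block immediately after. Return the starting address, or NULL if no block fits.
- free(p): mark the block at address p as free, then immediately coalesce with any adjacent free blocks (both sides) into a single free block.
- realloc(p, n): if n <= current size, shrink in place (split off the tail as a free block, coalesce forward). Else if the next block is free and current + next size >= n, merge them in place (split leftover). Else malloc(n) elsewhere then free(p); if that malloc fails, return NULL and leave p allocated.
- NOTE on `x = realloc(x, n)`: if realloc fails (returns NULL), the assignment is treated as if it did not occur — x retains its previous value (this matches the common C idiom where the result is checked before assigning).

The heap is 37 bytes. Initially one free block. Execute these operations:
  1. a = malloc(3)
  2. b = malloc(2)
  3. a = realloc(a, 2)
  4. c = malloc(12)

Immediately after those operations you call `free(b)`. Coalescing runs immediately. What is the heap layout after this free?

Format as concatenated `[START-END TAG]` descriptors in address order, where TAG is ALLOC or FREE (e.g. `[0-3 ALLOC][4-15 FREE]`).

Answer: [0-1 ALLOC][2-4 FREE][5-16 ALLOC][17-36 FREE]

Derivation:
Op 1: a = malloc(3) -> a = 0; heap: [0-2 ALLOC][3-36 FREE]
Op 2: b = malloc(2) -> b = 3; heap: [0-2 ALLOC][3-4 ALLOC][5-36 FREE]
Op 3: a = realloc(a, 2) -> a = 0; heap: [0-1 ALLOC][2-2 FREE][3-4 ALLOC][5-36 FREE]
Op 4: c = malloc(12) -> c = 5; heap: [0-1 ALLOC][2-2 FREE][3-4 ALLOC][5-16 ALLOC][17-36 FREE]
free(b): b = 3 -> block [3-4 ALLOC]; mark free, coalesce with adjacent free neighbors -> [0-1 ALLOC][2-4 FREE][5-16 ALLOC][17-36 FREE]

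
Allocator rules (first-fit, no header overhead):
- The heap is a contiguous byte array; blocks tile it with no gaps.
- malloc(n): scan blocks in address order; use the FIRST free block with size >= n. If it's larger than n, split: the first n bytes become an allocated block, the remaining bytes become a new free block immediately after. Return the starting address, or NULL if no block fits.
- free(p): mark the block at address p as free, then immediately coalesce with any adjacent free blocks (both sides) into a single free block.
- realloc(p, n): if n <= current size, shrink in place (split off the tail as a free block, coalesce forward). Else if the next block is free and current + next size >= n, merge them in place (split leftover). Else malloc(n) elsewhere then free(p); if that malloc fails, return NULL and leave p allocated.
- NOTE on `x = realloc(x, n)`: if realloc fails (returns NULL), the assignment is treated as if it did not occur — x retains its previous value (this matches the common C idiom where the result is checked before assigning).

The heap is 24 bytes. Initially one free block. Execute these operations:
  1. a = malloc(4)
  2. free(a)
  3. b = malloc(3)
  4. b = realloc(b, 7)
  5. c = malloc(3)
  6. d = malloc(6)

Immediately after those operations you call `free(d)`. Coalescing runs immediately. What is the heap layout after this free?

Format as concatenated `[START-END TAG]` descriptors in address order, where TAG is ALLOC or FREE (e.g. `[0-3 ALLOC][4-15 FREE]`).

Answer: [0-6 ALLOC][7-9 ALLOC][10-23 FREE]

Derivation:
Op 1: a = malloc(4) -> a = 0; heap: [0-3 ALLOC][4-23 FREE]
Op 2: free(a) -> (freed a); heap: [0-23 FREE]
Op 3: b = malloc(3) -> b = 0; heap: [0-2 ALLOC][3-23 FREE]
Op 4: b = realloc(b, 7) -> b = 0; heap: [0-6 ALLOC][7-23 FREE]
Op 5: c = malloc(3) -> c = 7; heap: [0-6 ALLOC][7-9 ALLOC][10-23 FREE]
Op 6: d = malloc(6) -> d = 10; heap: [0-6 ALLOC][7-9 ALLOC][10-15 ALLOC][16-23 FREE]
free(d): d = 10 -> block [10-15 ALLOC]; mark free, coalesce with adjacent free neighbors -> [0-6 ALLOC][7-9 ALLOC][10-23 FREE]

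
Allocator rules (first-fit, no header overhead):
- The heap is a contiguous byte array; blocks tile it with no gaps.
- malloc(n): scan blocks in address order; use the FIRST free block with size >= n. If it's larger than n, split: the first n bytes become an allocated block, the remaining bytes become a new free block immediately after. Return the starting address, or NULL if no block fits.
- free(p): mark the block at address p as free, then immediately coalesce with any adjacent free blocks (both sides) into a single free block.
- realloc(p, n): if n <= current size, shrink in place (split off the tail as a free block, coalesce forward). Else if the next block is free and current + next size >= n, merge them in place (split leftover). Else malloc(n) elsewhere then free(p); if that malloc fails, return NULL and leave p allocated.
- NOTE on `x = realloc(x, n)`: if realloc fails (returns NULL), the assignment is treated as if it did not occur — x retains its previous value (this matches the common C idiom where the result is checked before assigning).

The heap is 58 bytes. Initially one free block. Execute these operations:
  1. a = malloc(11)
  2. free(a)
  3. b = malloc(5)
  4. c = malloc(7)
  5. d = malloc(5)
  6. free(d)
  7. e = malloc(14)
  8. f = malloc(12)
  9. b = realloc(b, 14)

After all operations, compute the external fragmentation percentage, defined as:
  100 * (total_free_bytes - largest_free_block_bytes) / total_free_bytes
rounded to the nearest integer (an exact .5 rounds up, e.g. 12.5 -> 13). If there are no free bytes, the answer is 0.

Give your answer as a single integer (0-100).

Op 1: a = malloc(11) -> a = 0; heap: [0-10 ALLOC][11-57 FREE]
Op 2: free(a) -> (freed a); heap: [0-57 FREE]
Op 3: b = malloc(5) -> b = 0; heap: [0-4 ALLOC][5-57 FREE]
Op 4: c = malloc(7) -> c = 5; heap: [0-4 ALLOC][5-11 ALLOC][12-57 FREE]
Op 5: d = malloc(5) -> d = 12; heap: [0-4 ALLOC][5-11 ALLOC][12-16 ALLOC][17-57 FREE]
Op 6: free(d) -> (freed d); heap: [0-4 ALLOC][5-11 ALLOC][12-57 FREE]
Op 7: e = malloc(14) -> e = 12; heap: [0-4 ALLOC][5-11 ALLOC][12-25 ALLOC][26-57 FREE]
Op 8: f = malloc(12) -> f = 26; heap: [0-4 ALLOC][5-11 ALLOC][12-25 ALLOC][26-37 ALLOC][38-57 FREE]
Op 9: b = realloc(b, 14) -> b = 38; heap: [0-4 FREE][5-11 ALLOC][12-25 ALLOC][26-37 ALLOC][38-51 ALLOC][52-57 FREE]
Free blocks: [5 6] total_free=11 largest=6 -> 100*(11-6)/11 = 500/11 ≈ 45.455 -> rounds to 45

Answer: 45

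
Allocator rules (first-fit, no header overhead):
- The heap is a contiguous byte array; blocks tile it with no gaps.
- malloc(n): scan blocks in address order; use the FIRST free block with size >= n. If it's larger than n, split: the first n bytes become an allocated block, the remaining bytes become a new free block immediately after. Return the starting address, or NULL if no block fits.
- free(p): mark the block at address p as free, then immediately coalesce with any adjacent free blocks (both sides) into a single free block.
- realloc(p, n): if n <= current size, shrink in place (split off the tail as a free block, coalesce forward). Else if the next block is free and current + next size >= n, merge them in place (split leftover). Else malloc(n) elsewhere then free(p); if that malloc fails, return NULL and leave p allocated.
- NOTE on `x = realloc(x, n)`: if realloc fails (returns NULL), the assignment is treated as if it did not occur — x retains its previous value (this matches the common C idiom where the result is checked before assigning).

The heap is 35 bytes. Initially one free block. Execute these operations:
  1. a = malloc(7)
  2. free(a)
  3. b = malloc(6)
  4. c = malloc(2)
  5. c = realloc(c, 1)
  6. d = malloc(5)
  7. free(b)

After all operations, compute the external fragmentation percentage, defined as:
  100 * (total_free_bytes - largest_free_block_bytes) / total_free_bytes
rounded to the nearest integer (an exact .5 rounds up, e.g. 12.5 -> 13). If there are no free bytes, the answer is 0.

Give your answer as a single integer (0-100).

Op 1: a = malloc(7) -> a = 0; heap: [0-6 ALLOC][7-34 FREE]
Op 2: free(a) -> (freed a); heap: [0-34 FREE]
Op 3: b = malloc(6) -> b = 0; heap: [0-5 ALLOC][6-34 FREE]
Op 4: c = malloc(2) -> c = 6; heap: [0-5 ALLOC][6-7 ALLOC][8-34 FREE]
Op 5: c = realloc(c, 1) -> c = 6; heap: [0-5 ALLOC][6-6 ALLOC][7-34 FREE]
Op 6: d = malloc(5) -> d = 7; heap: [0-5 ALLOC][6-6 ALLOC][7-11 ALLOC][12-34 FREE]
Op 7: free(b) -> (freed b); heap: [0-5 FREE][6-6 ALLOC][7-11 ALLOC][12-34 FREE]
Free blocks: [6 23] total_free=29 largest=23 -> 100*(29-23)/29 = 600/29 ≈ 20.690 -> rounds to 21

Answer: 21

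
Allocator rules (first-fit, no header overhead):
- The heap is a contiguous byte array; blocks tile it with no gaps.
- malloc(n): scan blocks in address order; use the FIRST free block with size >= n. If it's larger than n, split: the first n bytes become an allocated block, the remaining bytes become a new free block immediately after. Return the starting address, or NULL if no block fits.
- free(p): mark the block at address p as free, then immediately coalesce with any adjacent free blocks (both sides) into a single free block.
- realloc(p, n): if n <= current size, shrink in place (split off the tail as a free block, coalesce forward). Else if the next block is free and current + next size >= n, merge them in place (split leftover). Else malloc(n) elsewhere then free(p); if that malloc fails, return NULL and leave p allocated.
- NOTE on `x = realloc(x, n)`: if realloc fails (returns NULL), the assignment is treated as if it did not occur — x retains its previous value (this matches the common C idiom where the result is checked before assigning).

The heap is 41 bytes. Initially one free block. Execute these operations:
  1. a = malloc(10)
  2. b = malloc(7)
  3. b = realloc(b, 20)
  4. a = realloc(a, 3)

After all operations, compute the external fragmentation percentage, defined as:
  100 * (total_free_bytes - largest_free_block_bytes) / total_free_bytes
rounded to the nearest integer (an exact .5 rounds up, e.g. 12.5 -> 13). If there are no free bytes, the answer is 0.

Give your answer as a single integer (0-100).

Op 1: a = malloc(10) -> a = 0; heap: [0-9 ALLOC][10-40 FREE]
Op 2: b = malloc(7) -> b = 10; heap: [0-9 ALLOC][10-16 ALLOC][17-40 FREE]
Op 3: b = realloc(b, 20) -> b = 10; heap: [0-9 ALLOC][10-29 ALLOC][30-40 FREE]
Op 4: a = realloc(a, 3) -> a = 0; heap: [0-2 ALLOC][3-9 FREE][10-29 ALLOC][30-40 FREE]
Free blocks: [7 11] total_free=18 largest=11 -> 100*(18-11)/18 = 700/18 ≈ 38.889 -> rounds to 39

Answer: 39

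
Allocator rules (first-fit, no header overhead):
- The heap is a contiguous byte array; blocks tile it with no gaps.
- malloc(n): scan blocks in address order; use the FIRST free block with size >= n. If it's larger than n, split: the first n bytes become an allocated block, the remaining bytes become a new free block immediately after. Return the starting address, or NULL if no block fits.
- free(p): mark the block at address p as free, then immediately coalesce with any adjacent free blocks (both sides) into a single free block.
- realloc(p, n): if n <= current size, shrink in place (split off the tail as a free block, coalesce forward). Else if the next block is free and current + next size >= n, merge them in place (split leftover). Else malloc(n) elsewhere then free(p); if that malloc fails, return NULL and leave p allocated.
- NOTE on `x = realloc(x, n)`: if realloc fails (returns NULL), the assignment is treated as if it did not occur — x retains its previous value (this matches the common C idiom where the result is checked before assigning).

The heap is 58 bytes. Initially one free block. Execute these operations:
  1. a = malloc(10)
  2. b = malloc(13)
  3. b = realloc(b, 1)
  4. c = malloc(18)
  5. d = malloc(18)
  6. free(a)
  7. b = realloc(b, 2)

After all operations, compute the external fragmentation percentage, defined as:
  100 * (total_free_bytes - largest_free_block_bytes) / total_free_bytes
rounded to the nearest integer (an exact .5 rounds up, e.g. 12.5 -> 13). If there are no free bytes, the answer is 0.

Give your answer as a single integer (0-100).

Answer: 45

Derivation:
Op 1: a = malloc(10) -> a = 0; heap: [0-9 ALLOC][10-57 FREE]
Op 2: b = malloc(13) -> b = 10; heap: [0-9 ALLOC][10-22 ALLOC][23-57 FREE]
Op 3: b = realloc(b, 1) -> b = 10; heap: [0-9 ALLOC][10-10 ALLOC][11-57 FREE]
Op 4: c = malloc(18) -> c = 11; heap: [0-9 ALLOC][10-10 ALLOC][11-28 ALLOC][29-57 FREE]
Op 5: d = malloc(18) -> d = 29; heap: [0-9 ALLOC][10-10 ALLOC][11-28 ALLOC][29-46 ALLOC][47-57 FREE]
Op 6: free(a) -> (freed a); heap: [0-9 FREE][10-10 ALLOC][11-28 ALLOC][29-46 ALLOC][47-57 FREE]
Op 7: b = realloc(b, 2) -> b = 0; heap: [0-1 ALLOC][2-10 FREE][11-28 ALLOC][29-46 ALLOC][47-57 FREE]
Free blocks: [9 11] total_free=20 largest=11 -> 100*(20-11)/20 = 900/20 = 45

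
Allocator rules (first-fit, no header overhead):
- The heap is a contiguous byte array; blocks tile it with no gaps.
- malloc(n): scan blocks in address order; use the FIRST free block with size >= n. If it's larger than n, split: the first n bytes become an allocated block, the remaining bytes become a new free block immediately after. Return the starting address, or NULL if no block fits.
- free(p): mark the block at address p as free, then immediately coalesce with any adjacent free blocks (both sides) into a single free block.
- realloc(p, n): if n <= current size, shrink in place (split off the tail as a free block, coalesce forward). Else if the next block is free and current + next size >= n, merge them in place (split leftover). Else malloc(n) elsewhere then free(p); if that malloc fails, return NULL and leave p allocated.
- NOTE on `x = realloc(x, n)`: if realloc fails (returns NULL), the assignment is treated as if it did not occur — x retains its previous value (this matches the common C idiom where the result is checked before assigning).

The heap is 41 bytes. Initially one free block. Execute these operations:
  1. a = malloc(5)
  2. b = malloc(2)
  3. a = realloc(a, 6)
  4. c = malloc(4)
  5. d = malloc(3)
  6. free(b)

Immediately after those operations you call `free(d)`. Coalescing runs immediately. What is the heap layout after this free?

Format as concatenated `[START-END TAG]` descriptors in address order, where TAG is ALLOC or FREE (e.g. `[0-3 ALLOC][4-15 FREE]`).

Answer: [0-3 ALLOC][4-6 FREE][7-12 ALLOC][13-40 FREE]

Derivation:
Op 1: a = malloc(5) -> a = 0; heap: [0-4 ALLOC][5-40 FREE]
Op 2: b = malloc(2) -> b = 5; heap: [0-4 ALLOC][5-6 ALLOC][7-40 FREE]
Op 3: a = realloc(a, 6) -> a = 7; heap: [0-4 FREE][5-6 ALLOC][7-12 ALLOC][13-40 FREE]
Op 4: c = malloc(4) -> c = 0; heap: [0-3 ALLOC][4-4 FREE][5-6 ALLOC][7-12 ALLOC][13-40 FREE]
Op 5: d = malloc(3) -> d = 13; heap: [0-3 ALLOC][4-4 FREE][5-6 ALLOC][7-12 ALLOC][13-15 ALLOC][16-40 FREE]
Op 6: free(b) -> (freed b); heap: [0-3 ALLOC][4-6 FREE][7-12 ALLOC][13-15 ALLOC][16-40 FREE]
free(d): d = 13 -> block [13-15 ALLOC]; mark free, coalesce with adjacent free neighbors -> [0-3 ALLOC][4-6 FREE][7-12 ALLOC][13-40 FREE]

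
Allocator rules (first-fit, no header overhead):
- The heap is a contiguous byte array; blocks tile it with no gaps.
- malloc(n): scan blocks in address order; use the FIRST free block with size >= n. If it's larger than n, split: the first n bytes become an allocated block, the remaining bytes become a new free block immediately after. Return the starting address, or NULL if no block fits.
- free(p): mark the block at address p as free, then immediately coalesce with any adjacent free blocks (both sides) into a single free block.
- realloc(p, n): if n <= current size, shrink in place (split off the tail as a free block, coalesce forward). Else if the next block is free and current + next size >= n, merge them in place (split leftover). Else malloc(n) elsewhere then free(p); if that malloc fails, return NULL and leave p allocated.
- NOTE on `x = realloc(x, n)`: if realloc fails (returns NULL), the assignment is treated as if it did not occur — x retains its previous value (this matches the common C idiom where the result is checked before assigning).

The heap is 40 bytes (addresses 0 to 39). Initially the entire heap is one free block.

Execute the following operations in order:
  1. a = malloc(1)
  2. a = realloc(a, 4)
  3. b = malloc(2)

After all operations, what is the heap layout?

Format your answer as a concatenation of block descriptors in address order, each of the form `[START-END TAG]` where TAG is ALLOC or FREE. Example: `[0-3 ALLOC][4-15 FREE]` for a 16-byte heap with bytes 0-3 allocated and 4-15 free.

Op 1: a = malloc(1) -> a = 0; heap: [0-0 ALLOC][1-39 FREE]
Op 2: a = realloc(a, 4) -> a = 0; heap: [0-3 ALLOC][4-39 FREE]
Op 3: b = malloc(2) -> b = 4; heap: [0-3 ALLOC][4-5 ALLOC][6-39 FREE]

Answer: [0-3 ALLOC][4-5 ALLOC][6-39 FREE]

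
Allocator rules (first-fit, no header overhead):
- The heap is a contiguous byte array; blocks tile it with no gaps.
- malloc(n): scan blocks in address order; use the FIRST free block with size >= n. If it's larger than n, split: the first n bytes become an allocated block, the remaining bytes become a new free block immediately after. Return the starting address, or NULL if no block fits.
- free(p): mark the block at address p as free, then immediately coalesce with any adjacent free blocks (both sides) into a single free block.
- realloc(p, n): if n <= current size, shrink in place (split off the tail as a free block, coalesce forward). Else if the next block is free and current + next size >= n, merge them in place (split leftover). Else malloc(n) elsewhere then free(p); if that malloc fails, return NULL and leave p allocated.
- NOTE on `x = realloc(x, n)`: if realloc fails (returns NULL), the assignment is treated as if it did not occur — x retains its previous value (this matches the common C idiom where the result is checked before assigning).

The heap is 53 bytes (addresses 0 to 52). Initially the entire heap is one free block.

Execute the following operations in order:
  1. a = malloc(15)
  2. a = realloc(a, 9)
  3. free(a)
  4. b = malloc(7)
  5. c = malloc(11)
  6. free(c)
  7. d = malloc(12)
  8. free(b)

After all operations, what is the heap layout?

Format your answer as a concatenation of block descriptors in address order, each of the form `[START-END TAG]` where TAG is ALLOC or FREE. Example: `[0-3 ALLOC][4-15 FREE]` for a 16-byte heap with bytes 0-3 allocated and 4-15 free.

Answer: [0-6 FREE][7-18 ALLOC][19-52 FREE]

Derivation:
Op 1: a = malloc(15) -> a = 0; heap: [0-14 ALLOC][15-52 FREE]
Op 2: a = realloc(a, 9) -> a = 0; heap: [0-8 ALLOC][9-52 FREE]
Op 3: free(a) -> (freed a); heap: [0-52 FREE]
Op 4: b = malloc(7) -> b = 0; heap: [0-6 ALLOC][7-52 FREE]
Op 5: c = malloc(11) -> c = 7; heap: [0-6 ALLOC][7-17 ALLOC][18-52 FREE]
Op 6: free(c) -> (freed c); heap: [0-6 ALLOC][7-52 FREE]
Op 7: d = malloc(12) -> d = 7; heap: [0-6 ALLOC][7-18 ALLOC][19-52 FREE]
Op 8: free(b) -> (freed b); heap: [0-6 FREE][7-18 ALLOC][19-52 FREE]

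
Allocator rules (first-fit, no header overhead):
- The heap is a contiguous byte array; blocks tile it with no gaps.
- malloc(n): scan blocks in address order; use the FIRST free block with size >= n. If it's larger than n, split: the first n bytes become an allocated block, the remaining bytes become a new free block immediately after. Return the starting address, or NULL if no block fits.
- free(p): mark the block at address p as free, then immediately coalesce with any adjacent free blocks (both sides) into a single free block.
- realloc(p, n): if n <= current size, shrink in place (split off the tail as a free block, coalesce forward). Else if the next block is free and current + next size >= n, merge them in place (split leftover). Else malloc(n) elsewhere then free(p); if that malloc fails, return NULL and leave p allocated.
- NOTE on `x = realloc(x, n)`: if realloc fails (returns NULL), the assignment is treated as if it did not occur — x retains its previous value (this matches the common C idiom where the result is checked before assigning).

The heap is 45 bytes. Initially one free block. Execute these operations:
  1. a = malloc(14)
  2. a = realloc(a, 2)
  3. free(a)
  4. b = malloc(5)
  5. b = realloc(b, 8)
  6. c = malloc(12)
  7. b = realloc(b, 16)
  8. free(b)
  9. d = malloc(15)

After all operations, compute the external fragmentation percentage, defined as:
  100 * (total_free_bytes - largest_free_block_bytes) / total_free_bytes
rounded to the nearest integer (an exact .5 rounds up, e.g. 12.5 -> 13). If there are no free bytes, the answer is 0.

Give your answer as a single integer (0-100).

Answer: 44

Derivation:
Op 1: a = malloc(14) -> a = 0; heap: [0-13 ALLOC][14-44 FREE]
Op 2: a = realloc(a, 2) -> a = 0; heap: [0-1 ALLOC][2-44 FREE]
Op 3: free(a) -> (freed a); heap: [0-44 FREE]
Op 4: b = malloc(5) -> b = 0; heap: [0-4 ALLOC][5-44 FREE]
Op 5: b = realloc(b, 8) -> b = 0; heap: [0-7 ALLOC][8-44 FREE]
Op 6: c = malloc(12) -> c = 8; heap: [0-7 ALLOC][8-19 ALLOC][20-44 FREE]
Op 7: b = realloc(b, 16) -> b = 20; heap: [0-7 FREE][8-19 ALLOC][20-35 ALLOC][36-44 FREE]
Op 8: free(b) -> (freed b); heap: [0-7 FREE][8-19 ALLOC][20-44 FREE]
Op 9: d = malloc(15) -> d = 20; heap: [0-7 FREE][8-19 ALLOC][20-34 ALLOC][35-44 FREE]
Free blocks: [8 10] total_free=18 largest=10 -> 100*(18-10)/18 = 800/18 ≈ 44.444 -> rounds to 44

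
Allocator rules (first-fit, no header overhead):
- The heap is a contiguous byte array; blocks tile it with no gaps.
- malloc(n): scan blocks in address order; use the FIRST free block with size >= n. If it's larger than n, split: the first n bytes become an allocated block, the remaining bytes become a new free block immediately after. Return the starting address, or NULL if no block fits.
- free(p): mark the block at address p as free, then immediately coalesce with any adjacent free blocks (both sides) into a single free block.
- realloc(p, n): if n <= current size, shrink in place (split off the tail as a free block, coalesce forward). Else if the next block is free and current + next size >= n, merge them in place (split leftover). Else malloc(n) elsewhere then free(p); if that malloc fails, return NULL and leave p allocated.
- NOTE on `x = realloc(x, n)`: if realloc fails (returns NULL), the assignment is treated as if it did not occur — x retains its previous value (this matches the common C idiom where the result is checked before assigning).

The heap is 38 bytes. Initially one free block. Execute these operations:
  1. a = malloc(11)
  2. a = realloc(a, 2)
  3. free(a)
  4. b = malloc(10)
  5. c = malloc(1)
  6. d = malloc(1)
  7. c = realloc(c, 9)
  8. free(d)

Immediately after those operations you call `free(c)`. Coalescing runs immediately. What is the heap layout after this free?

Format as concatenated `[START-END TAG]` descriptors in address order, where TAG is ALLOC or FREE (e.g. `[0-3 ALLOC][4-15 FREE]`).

Op 1: a = malloc(11) -> a = 0; heap: [0-10 ALLOC][11-37 FREE]
Op 2: a = realloc(a, 2) -> a = 0; heap: [0-1 ALLOC][2-37 FREE]
Op 3: free(a) -> (freed a); heap: [0-37 FREE]
Op 4: b = malloc(10) -> b = 0; heap: [0-9 ALLOC][10-37 FREE]
Op 5: c = malloc(1) -> c = 10; heap: [0-9 ALLOC][10-10 ALLOC][11-37 FREE]
Op 6: d = malloc(1) -> d = 11; heap: [0-9 ALLOC][10-10 ALLOC][11-11 ALLOC][12-37 FREE]
Op 7: c = realloc(c, 9) -> c = 12; heap: [0-9 ALLOC][10-10 FREE][11-11 ALLOC][12-20 ALLOC][21-37 FREE]
Op 8: free(d) -> (freed d); heap: [0-9 ALLOC][10-11 FREE][12-20 ALLOC][21-37 FREE]
free(c): c = 12 -> block [12-20 ALLOC]; mark free, coalesce with adjacent free neighbors -> [0-9 ALLOC][10-37 FREE]

Answer: [0-9 ALLOC][10-37 FREE]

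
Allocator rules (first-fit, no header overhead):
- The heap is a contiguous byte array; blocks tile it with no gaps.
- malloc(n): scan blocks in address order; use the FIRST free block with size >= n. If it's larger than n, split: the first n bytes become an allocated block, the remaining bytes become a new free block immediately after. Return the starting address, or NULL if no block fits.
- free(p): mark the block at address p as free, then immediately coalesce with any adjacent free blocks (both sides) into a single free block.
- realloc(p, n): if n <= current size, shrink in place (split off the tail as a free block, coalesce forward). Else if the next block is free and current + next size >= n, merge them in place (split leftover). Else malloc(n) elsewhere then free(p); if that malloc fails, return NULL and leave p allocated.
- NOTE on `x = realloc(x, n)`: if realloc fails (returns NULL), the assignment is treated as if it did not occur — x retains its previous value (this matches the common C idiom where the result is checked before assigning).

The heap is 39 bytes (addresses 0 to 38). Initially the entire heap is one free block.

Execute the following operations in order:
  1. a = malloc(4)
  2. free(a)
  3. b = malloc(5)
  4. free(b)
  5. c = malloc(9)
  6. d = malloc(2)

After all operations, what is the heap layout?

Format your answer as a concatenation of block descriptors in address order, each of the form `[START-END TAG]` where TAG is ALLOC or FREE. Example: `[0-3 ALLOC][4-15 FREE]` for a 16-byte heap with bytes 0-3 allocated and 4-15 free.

Op 1: a = malloc(4) -> a = 0; heap: [0-3 ALLOC][4-38 FREE]
Op 2: free(a) -> (freed a); heap: [0-38 FREE]
Op 3: b = malloc(5) -> b = 0; heap: [0-4 ALLOC][5-38 FREE]
Op 4: free(b) -> (freed b); heap: [0-38 FREE]
Op 5: c = malloc(9) -> c = 0; heap: [0-8 ALLOC][9-38 FREE]
Op 6: d = malloc(2) -> d = 9; heap: [0-8 ALLOC][9-10 ALLOC][11-38 FREE]

Answer: [0-8 ALLOC][9-10 ALLOC][11-38 FREE]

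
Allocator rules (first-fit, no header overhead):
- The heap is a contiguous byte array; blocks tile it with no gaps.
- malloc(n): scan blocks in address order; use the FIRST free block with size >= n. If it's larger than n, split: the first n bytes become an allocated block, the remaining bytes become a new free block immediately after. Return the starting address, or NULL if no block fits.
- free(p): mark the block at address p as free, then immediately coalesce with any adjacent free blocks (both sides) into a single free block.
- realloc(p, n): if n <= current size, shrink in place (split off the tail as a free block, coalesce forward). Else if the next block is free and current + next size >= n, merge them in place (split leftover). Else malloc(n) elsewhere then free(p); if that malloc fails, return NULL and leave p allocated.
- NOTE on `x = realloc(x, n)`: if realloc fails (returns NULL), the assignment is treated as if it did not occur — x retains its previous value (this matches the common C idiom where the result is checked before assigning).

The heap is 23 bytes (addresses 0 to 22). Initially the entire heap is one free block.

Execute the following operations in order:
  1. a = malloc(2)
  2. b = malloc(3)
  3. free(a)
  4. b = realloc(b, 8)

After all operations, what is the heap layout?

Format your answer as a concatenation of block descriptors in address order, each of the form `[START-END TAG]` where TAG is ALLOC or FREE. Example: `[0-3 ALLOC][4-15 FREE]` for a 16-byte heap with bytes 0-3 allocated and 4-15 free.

Answer: [0-1 FREE][2-9 ALLOC][10-22 FREE]

Derivation:
Op 1: a = malloc(2) -> a = 0; heap: [0-1 ALLOC][2-22 FREE]
Op 2: b = malloc(3) -> b = 2; heap: [0-1 ALLOC][2-4 ALLOC][5-22 FREE]
Op 3: free(a) -> (freed a); heap: [0-1 FREE][2-4 ALLOC][5-22 FREE]
Op 4: b = realloc(b, 8) -> b = 2; heap: [0-1 FREE][2-9 ALLOC][10-22 FREE]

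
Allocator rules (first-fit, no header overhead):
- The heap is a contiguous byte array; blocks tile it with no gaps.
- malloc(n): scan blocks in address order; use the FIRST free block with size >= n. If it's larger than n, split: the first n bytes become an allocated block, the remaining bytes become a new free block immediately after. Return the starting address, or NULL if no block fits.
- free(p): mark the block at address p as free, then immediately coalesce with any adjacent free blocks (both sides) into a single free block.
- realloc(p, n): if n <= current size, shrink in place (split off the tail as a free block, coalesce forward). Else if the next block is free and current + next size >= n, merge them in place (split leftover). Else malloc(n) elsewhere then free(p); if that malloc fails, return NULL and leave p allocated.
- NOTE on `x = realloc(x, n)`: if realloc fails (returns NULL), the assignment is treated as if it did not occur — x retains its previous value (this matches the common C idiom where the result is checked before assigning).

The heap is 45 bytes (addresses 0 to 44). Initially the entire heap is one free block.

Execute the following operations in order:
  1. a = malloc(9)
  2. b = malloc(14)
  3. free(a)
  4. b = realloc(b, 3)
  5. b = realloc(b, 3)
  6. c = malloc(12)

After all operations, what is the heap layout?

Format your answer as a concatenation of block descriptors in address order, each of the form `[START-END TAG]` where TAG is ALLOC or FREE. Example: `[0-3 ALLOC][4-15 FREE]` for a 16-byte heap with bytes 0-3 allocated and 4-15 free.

Op 1: a = malloc(9) -> a = 0; heap: [0-8 ALLOC][9-44 FREE]
Op 2: b = malloc(14) -> b = 9; heap: [0-8 ALLOC][9-22 ALLOC][23-44 FREE]
Op 3: free(a) -> (freed a); heap: [0-8 FREE][9-22 ALLOC][23-44 FREE]
Op 4: b = realloc(b, 3) -> b = 9; heap: [0-8 FREE][9-11 ALLOC][12-44 FREE]
Op 5: b = realloc(b, 3) -> b = 9; heap: [0-8 FREE][9-11 ALLOC][12-44 FREE]
Op 6: c = malloc(12) -> c = 12; heap: [0-8 FREE][9-11 ALLOC][12-23 ALLOC][24-44 FREE]

Answer: [0-8 FREE][9-11 ALLOC][12-23 ALLOC][24-44 FREE]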